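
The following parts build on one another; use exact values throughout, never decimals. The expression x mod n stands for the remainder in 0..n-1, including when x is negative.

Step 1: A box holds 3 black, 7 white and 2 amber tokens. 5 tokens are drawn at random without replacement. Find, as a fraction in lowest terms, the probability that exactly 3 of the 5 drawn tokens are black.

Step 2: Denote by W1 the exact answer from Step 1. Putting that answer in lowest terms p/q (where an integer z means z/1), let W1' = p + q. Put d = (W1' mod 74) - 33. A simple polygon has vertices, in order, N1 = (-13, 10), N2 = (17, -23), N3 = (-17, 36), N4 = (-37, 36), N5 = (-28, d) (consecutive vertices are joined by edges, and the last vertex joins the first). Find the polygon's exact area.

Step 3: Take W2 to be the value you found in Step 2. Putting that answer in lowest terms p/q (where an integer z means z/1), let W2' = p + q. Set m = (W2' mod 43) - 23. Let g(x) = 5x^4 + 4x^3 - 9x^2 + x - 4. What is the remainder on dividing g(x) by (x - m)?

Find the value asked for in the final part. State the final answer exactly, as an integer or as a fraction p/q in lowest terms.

Step 1: total draws C(12,5) = 792; favorable C(3,3)*C(9,2) = 36; P = 1/22; answer 1/22
Step 2: W1 = 1/22; threaded value p + q = 23; d = -10; cross terms: (-13*-23 - 17*10)=129, (17*36 - -17*-23)=221, (-17*36 - -37*36)=720, (-37*-10 - -28*36)=1378, (-28*10 - -13*-10)=-410; twice the area = |2038| = 2038; area = 1019; answer 1019
Step 3: W2 = 1019; threaded value p + q = 1020; m = 8; remainder = value at the root: 5*(8)^4 + 4*(8)^3 - 9*(8)^2 + 1*(8)^1 - 4 = (20480) + (2048) + (-576) + (8) + (-4) = 21956; answer 21956

21956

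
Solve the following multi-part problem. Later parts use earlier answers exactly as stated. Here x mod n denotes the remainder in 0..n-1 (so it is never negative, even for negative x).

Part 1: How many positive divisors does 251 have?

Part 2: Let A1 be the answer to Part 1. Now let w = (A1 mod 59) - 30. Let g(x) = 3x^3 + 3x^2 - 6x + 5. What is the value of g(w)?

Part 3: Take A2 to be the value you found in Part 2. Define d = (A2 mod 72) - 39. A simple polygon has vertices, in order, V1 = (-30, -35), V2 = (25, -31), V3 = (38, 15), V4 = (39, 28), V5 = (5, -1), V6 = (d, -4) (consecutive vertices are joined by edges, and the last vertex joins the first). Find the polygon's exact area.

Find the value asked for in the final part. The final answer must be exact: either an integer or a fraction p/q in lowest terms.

Part 1: 251 is prime, so its only divisors are 1 and 251; count = 2; answer 2
Part 2: A1 = 2; w = -28; 3*(-28)^3 + 3*(-28)^2 - 6*(-28)^1 + 5 = (-65856) + (2352) + (168) + (5) = -63331; answer -63331
Part 3: A2 = -63331; d = -10; cross terms: (-30*-31 - 25*-35)=1805, (25*15 - 38*-31)=1553, (38*28 - 39*15)=479, (39*-1 - 5*28)=-179, (5*-4 - -10*-1)=-30, (-10*-35 - -30*-4)=230; twice the area = |3858| = 3858; area = 1929; answer 1929

1929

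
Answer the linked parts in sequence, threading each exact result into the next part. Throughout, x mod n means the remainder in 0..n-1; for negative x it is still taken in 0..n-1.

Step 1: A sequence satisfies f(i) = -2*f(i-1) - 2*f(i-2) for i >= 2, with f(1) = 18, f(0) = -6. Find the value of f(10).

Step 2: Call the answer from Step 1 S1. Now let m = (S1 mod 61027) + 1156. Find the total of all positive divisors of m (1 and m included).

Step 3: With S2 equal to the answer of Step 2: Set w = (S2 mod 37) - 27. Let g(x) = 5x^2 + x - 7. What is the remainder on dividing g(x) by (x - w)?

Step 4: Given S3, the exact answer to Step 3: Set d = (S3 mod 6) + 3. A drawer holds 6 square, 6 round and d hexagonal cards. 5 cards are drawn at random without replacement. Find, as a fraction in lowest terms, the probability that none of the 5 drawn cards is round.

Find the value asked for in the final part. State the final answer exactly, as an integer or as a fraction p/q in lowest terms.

Step 1: f(2) = -2*(18) - 2*(-6) = -24; iterating: f(2)=-24, f(3)=12, f(4)=24, f(5)=-72, f(6)=96, f(7)=-48, f(8)=-96, f(9)=288, f(10)=-384; answer -384
Step 2: S1 = -384; m = 61799; 61799 = 29 * 2131; sigma = (1 + 29) * (1 + 2131) = 30 * 2132 = 63960; answer 63960
Step 3: S2 = 63960; w = -3; remainder = value at the root: 5*(-3)^2 + 1*(-3)^1 - 7 = (45) + (-3) + (-7) = 35; answer 35
Step 4: S3 = 35; d = 8; total draws C(20,5) = 15504; favorable C(14,5) = 2002; P = 1001/7752; answer 1001/7752

1001/7752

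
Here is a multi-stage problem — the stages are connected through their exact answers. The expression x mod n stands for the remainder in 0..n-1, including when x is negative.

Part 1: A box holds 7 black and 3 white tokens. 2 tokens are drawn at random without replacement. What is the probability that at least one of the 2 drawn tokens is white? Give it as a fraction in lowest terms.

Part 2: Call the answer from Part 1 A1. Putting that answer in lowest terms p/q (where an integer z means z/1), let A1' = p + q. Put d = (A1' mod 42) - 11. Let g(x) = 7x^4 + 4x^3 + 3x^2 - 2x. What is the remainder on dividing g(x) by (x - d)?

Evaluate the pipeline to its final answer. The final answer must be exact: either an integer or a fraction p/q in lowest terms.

152472

Part 1: total draws C(10,2) = 45; complement C(7,2) = 21; favorable 45 - 21 = 24; P = 8/15; answer 8/15
Part 2: A1 = 8/15; threaded value p + q = 23; d = 12; remainder = value at the root: 7*(12)^4 + 4*(12)^3 + 3*(12)^2 - 2*(12)^1 = (145152) + (6912) + (432) + (-24) = 152472; answer 152472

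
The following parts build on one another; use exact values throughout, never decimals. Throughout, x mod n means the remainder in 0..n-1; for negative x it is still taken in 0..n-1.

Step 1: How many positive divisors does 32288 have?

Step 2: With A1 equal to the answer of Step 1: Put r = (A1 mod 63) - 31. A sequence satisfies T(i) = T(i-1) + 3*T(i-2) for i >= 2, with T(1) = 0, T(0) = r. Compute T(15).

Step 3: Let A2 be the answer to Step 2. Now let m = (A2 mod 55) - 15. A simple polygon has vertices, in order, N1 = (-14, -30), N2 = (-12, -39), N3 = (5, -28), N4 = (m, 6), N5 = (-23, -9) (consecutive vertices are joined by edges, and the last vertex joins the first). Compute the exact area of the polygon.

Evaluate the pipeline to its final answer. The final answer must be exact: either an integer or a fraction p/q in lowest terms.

1487/2

Step 1: 32288 = 2^5 * 1009; number of divisors = (5+1) * (1+1) = 12; answer 12
Step 2: A1 = 12; r = -19; T(2) = 1*(0) + 3*(-19) = -57; iterating: T(2)=-57, T(3)=-57, T(4)=-228, T(5)=-399, T(6)=-1083, T(7)=-2280, T(8)=-5529, T(9)=-12369, T(10)=-28956, T(11)=-66063, T(12)=-152931, T(13)=-351120, T(14)=-809913, T(15)=-1863273; answer -1863273
Step 3: A2 = -1863273; m = 2; cross terms: (-14*-39 - -12*-30)=186, (-12*-28 - 5*-39)=531, (5*6 - 2*-28)=86, (2*-9 - -23*6)=120, (-23*-30 - -14*-9)=564; twice the area = |1487| = 1487; area = 1487/2; answer 1487/2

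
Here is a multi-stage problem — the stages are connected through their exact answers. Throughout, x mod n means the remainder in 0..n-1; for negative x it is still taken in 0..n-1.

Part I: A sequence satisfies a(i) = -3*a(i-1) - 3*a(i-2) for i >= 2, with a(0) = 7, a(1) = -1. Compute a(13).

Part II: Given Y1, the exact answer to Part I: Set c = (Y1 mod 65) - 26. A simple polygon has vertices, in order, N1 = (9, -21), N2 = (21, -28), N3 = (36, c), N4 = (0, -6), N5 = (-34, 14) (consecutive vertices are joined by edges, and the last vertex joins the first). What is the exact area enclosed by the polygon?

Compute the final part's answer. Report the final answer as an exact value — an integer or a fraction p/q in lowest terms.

945

Part I: a(2) = -3*(-1) - 3*(7) = -18; iterating: a(2)=-18, a(3)=57, a(4)=-117, a(5)=180, a(6)=-189, a(7)=27, a(8)=486, a(9)=-1539, a(10)=3159, a(11)=-4860, a(12)=5103, a(13)=-729; answer -729
Part II: Y1 = -729; c = 25; cross terms: (9*-28 - 21*-21)=189, (21*25 - 36*-28)=1533, (36*-6 - 0*25)=-216, (0*14 - -34*-6)=-204, (-34*-21 - 9*14)=588; twice the area = |1890| = 1890; area = 945; answer 945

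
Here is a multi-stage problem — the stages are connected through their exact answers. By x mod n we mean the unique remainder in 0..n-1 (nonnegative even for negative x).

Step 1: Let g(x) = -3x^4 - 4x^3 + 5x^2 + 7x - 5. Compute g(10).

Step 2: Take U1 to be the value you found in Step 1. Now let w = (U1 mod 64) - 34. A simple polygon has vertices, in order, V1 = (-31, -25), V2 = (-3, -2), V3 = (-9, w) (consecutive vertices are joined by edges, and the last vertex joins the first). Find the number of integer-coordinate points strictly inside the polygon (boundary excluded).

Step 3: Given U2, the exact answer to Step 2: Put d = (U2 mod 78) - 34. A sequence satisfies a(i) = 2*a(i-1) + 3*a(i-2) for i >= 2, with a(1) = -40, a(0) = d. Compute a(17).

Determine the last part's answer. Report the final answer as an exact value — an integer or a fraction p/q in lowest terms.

Step 1: -3*(10)^4 - 4*(10)^3 + 5*(10)^2 + 7*(10)^1 - 5 = (-30000) + (-4000) + (500) + (70) + (-5) = -33435; answer -33435
Step 2: U1 = -33435; w = 3; cross terms: (-31*-2 - -3*-25)=-13, (-3*3 - -9*-2)=-27, (-9*-25 - -31*3)=318; twice the area = |278| = 278; area = 139; boundary points = 1 + 1 + 2 = 4; strictly interior points = area - boundary/2 + 1 = 138; answer 138
Step 3: U2 = 138; d = 26; a(2) = 2*(-40) + 3*(26) = -2; iterating: a(2)=-2, a(3)=-124, a(4)=-254, a(5)=-880, a(6)=-2522, a(7)=-7684, a(8)=-22934, a(9)=-68920, a(10)=-206642, a(11)=-620044, a(12)=-1860014, a(13)=-5580160, a(14)=-16740362, a(15)=-50221204, a(16)=-150663494, a(17)=-451990600; answer -451990600

-451990600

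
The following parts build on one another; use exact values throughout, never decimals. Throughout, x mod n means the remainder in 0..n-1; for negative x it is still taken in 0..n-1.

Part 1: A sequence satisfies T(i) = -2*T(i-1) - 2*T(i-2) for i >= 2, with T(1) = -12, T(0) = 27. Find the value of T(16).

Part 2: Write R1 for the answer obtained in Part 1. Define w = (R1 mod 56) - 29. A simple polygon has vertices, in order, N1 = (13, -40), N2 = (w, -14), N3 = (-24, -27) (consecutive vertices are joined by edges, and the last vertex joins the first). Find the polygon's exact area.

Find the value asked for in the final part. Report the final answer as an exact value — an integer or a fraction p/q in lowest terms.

364

Part 1: T(2) = -2*(-12) - 2*(27) = -30; iterating: T(2)=-30, T(3)=84, T(4)=-108, T(5)=48, T(6)=120, T(7)=-336, T(8)=432, T(9)=-192, T(10)=-480, T(11)=1344, T(12)=-1728, T(13)=768, T(14)=1920, T(15)=-5376, T(16)=6912; answer 6912
Part 2: R1 = 6912; w = -5; cross terms: (13*-14 - -5*-40)=-382, (-5*-27 - -24*-14)=-201, (-24*-40 - 13*-27)=1311; twice the area = |728| = 728; area = 364; answer 364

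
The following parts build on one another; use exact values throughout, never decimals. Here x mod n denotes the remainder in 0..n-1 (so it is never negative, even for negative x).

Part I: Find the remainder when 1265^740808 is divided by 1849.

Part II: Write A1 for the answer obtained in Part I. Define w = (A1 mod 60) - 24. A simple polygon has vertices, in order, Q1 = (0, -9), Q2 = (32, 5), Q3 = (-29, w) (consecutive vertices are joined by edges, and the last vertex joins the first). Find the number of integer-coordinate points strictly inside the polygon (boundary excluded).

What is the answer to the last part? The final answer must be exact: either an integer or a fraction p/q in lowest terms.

Part I: squarings mod 1849: 1265^1=1265, 1265^2=840, 1265^4=1131, 1265^8=1502, 1265^16=224, 1265^32=253, 1265^64=1143, 1265^128=1055, 1265^256=1776, 1265^512=1631, 1265^1024=1299, 1265^2048=1113, 1265^4096=1788, 1265^8192=23, 1265^16384=529, 1265^32768=642, 1265^65536=1686, 1265^131072=683, 1265^262144=541, 1265^524288=539; 1265^740808 = 1265^8 * 1265^64 * 1265^128 * 1265^256 * 1265^1024 * 1265^2048 * 1265^16384 * 1265^65536 * 1265^131072 * 1265^524288 = 649 (mod 1849); answer 649
Part II: A1 = 649; w = 25; cross terms: (0*5 - 32*-9)=288, (32*25 - -29*5)=945, (-29*-9 - 0*25)=261; twice the area = |1494| = 1494; area = 747; boundary points = 2 + 1 + 1 = 4; strictly interior points = area - boundary/2 + 1 = 746; answer 746

746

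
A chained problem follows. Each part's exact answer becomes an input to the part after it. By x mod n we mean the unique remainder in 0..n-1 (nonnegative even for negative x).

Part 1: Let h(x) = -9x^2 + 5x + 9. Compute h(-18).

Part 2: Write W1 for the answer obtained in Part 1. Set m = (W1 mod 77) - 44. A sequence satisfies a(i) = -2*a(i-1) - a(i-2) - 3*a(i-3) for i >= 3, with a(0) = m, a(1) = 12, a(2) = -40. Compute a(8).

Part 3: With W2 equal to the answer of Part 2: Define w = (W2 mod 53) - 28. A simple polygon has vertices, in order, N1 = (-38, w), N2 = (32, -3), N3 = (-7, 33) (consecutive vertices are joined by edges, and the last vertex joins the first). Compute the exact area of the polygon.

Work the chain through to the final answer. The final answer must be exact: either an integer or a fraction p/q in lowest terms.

Part 1: -9*(-18)^2 + 5*(-18)^1 + 9 = (-2916) + (-90) + (9) = -2997; answer -2997
Part 2: W1 = -2997; m = -38; a(3) = -2*(-40) - 1*(12) - 3*(-38) = 182; iterating: a(3)=182, a(4)=-360, a(5)=658, a(6)=-1502, a(7)=3426, a(8)=-7324; answer -7324
Part 3: W2 = -7324; w = 15; cross terms: (-38*-3 - 32*15)=-366, (32*33 - -7*-3)=1035, (-7*15 - -38*33)=1149; twice the area = |1818| = 1818; area = 909; answer 909

909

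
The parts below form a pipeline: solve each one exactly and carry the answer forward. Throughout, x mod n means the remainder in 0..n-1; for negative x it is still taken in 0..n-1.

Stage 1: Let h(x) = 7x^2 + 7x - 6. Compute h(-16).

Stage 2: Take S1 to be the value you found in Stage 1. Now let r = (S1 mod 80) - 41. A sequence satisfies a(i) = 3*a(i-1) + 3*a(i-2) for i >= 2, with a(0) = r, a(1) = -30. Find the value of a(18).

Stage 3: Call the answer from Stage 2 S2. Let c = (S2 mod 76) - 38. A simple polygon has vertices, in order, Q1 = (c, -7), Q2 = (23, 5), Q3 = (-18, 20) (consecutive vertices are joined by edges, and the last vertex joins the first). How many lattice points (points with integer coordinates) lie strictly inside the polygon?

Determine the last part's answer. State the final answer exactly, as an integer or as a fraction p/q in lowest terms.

Stage 1: 7*(-16)^2 + 7*(-16)^1 - 6 = (1792) + (-112) + (-6) = 1674; answer 1674
Stage 2: S1 = 1674; r = 33; a(2) = 3*(-30) + 3*(33) = 9; iterating: a(2)=9, a(3)=-63, a(4)=-162, a(5)=-675, a(6)=-2511, a(7)=-9558, a(8)=-36207, a(9)=-137295, a(10)=-520506, a(11)=-1973403, a(12)=-7481727, a(13)=-28365390, a(14)=-107541351, a(15)=-407720223, a(16)=-1545784722, a(17)=-5860514835, a(18)=-22218898671; answer -22218898671
Stage 3: S2 = -22218898671; c = -29; cross terms: (-29*5 - 23*-7)=16, (23*20 - -18*5)=550, (-18*-7 - -29*20)=706; twice the area = |1272| = 1272; area = 636; boundary points = 4 + 1 + 1 = 6; strictly interior points = area - boundary/2 + 1 = 634; answer 634

634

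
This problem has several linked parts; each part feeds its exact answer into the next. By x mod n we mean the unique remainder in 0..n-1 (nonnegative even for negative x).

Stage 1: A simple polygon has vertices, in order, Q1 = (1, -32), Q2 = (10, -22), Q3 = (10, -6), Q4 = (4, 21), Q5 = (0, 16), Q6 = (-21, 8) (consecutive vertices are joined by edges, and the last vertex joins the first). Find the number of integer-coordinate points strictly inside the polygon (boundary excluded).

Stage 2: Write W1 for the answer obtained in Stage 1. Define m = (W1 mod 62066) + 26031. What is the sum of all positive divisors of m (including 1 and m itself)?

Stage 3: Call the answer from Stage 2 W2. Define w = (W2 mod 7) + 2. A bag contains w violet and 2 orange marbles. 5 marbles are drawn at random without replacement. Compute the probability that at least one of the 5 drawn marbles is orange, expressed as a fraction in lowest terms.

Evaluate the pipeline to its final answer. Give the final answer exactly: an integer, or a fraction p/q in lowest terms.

Stage 1: cross terms: (1*-22 - 10*-32)=298, (10*-6 - 10*-22)=160, (10*21 - 4*-6)=234, (4*16 - 0*21)=64, (0*8 - -21*16)=336, (-21*-32 - 1*8)=664; twice the area = |1756| = 1756; area = 878; boundary points = 1 + 16 + 3 + 1 + 1 + 2 = 24; strictly interior points = area - boundary/2 + 1 = 867; answer 867
Stage 2: W1 = 867; m = 26898; 26898 = 2 * 3 * 4483; sigma = (1 + 2) * (1 + 3) * (1 + 4483) = 3 * 4 * 4484 = 53808; answer 53808
Stage 3: W2 = 53808; w = 8; total draws C(10,5) = 252; complement C(8,5) = 56; favorable 252 - 56 = 196; P = 7/9; answer 7/9

7/9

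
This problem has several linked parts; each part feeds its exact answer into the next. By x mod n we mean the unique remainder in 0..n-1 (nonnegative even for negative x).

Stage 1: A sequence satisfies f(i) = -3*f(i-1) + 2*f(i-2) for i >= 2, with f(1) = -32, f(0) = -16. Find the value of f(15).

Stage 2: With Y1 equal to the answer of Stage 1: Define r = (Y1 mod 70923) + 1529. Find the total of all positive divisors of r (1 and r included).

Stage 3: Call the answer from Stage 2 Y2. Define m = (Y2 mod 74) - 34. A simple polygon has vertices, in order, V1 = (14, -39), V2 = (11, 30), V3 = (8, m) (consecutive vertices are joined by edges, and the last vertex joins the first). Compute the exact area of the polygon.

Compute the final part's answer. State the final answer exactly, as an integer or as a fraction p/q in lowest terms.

195/2

Stage 1: f(2) = -3*(-32) + 2*(-16) = 64; iterating: f(2)=64, f(3)=-256, f(4)=896, f(5)=-3200, f(6)=11392, f(7)=-40576, f(8)=144512, f(9)=-514688, f(10)=1833088, f(11)=-6528640, f(12)=23252096, f(13)=-82813568, f(14)=294944896, f(15)=-1050461824; answer -1050461824
Stage 2: Y1 = -1050461824; r = 51181; 51181 = 13 * 31 * 127; sigma = (1 + 13) * (1 + 31) * (1 + 127) = 14 * 32 * 128 = 57344; answer 57344
Stage 3: Y2 = 57344; m = 34; cross terms: (14*30 - 11*-39)=849, (11*34 - 8*30)=134, (8*-39 - 14*34)=-788; twice the area = |195| = 195; area = 195/2; answer 195/2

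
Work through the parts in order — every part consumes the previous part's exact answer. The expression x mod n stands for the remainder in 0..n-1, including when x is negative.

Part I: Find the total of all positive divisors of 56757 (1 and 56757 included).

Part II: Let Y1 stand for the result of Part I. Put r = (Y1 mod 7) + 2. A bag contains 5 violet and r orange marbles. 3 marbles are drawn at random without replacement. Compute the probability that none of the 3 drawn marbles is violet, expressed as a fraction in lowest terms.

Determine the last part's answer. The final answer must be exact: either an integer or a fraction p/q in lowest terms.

1/12

Part I: 56757 = 3 * 18919; sigma = (1 + 3) * (1 + 18919) = 4 * 18920 = 75680; answer 75680
Part II: Y1 = 75680; r = 5; total draws C(10,3) = 120; favorable C(5,3) = 10; P = 1/12; answer 1/12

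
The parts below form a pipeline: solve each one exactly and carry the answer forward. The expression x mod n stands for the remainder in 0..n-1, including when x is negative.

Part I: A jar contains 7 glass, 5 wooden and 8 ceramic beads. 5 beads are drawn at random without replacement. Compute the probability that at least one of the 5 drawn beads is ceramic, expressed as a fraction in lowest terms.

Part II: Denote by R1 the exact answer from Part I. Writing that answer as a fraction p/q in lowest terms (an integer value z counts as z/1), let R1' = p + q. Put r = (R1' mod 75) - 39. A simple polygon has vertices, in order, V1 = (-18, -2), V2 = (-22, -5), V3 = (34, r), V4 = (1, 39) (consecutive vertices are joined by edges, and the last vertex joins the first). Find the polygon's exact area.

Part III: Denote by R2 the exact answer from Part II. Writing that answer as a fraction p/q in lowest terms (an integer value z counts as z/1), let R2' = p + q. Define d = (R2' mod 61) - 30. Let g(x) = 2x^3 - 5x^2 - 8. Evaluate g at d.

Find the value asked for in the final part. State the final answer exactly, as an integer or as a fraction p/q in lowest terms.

Part I: total draws C(20,5) = 15504; complement C(12,5) = 792; favorable 15504 - 792 = 14712; P = 613/646; answer 613/646
Part II: R1 = 613/646; threaded value p + q = 1259; r = 20; cross terms: (-18*-5 - -22*-2)=46, (-22*20 - 34*-5)=-270, (34*39 - 1*20)=1306, (1*-2 - -18*39)=700; twice the area = |1782| = 1782; area = 891; answer 891
Part III: R2 = 891; threaded value p + q = 892; d = 8; 2*(8)^3 - 5*(8)^2 - 8 = (1024) + (-320) + (-8) = 696; answer 696

696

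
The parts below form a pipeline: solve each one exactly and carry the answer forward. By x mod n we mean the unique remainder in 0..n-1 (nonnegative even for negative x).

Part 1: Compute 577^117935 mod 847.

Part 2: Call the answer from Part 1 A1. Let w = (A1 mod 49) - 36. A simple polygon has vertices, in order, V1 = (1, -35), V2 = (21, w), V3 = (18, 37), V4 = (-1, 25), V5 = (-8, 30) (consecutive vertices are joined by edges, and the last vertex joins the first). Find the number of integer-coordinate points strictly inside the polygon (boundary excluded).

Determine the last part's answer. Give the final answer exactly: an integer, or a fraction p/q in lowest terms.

1291

Part 1: squarings mod 847: 577^1=577, 577^2=58, 577^4=823, 577^8=576, 577^16=599, 577^32=520, 577^64=207, 577^128=499, 577^256=830, 577^512=289, 577^1024=515, 577^2048=114, 577^4096=291, 577^8192=828, 577^16384=361, 577^32768=730, 577^65536=137; 577^117935 = 577^1 * 577^2 * 577^4 * 577^8 * 577^32 * 577^128 * 577^1024 * 577^2048 * 577^16384 * 577^32768 * 577^65536 = 320 (mod 847); answer 320
Part 2: A1 = 320; w = -10; cross terms: (1*-10 - 21*-35)=725, (21*37 - 18*-10)=957, (18*25 - -1*37)=487, (-1*30 - -8*25)=170, (-8*-35 - 1*30)=250; twice the area = |2589| = 2589; area = 2589/2; boundary points = 5 + 1 + 1 + 1 + 1 = 9; strictly interior points = area - boundary/2 + 1 = 1291; answer 1291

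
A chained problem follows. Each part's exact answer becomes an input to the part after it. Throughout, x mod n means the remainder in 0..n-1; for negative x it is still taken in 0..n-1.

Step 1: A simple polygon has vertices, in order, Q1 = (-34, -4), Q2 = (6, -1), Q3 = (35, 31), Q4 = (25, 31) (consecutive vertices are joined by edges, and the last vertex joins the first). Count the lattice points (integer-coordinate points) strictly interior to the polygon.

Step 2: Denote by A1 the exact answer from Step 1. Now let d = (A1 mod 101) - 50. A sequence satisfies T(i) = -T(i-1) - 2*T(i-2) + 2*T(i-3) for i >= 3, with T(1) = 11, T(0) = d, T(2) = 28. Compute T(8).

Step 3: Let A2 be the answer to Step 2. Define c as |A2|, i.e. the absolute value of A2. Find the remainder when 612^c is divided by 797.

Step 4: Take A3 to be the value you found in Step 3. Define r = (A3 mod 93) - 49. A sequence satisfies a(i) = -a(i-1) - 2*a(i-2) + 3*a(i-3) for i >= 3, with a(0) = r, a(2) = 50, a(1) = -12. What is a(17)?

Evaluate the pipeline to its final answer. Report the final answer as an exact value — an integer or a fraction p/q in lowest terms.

Step 1: cross terms: (-34*-1 - 6*-4)=58, (6*31 - 35*-1)=221, (35*31 - 25*31)=310, (25*-4 - -34*31)=954; twice the area = |1543| = 1543; area = 1543/2; boundary points = 1 + 1 + 10 + 1 = 13; strictly interior points = area - boundary/2 + 1 = 766; answer 766
Step 2: A1 = 766; d = 9; T(3) = -1*(28) - 2*(11) + 2*(9) = -32; iterating: T(3)=-32, T(4)=-2, T(5)=122, T(6)=-182, T(7)=-66, T(8)=674; answer 674
Step 3: A2 = 674; c = 674; squarings mod 797: 612^1=612, 612^2=751, 612^4=522, 612^8=707, 612^16=130, 612^32=163, 612^64=268, 612^128=94, 612^256=69, 612^512=776; 612^674 = 612^2 * 612^32 * 612^128 * 612^512 = 762 (mod 797); answer 762
Step 4: A3 = 762; r = -31; a(3) = -1*(50) - 2*(-12) + 3*(-31) = -119; iterating: a(3)=-119, a(4)=-17, a(5)=405, a(6)=-728, a(7)=-133, a(8)=2804, a(9)=-4722, a(10)=-1285, a(11)=19141, a(12)=-30737, a(13)=-11400, a(14)=130297, a(15)=-199708, a(16)=-95086, a(17)=885393; answer 885393

885393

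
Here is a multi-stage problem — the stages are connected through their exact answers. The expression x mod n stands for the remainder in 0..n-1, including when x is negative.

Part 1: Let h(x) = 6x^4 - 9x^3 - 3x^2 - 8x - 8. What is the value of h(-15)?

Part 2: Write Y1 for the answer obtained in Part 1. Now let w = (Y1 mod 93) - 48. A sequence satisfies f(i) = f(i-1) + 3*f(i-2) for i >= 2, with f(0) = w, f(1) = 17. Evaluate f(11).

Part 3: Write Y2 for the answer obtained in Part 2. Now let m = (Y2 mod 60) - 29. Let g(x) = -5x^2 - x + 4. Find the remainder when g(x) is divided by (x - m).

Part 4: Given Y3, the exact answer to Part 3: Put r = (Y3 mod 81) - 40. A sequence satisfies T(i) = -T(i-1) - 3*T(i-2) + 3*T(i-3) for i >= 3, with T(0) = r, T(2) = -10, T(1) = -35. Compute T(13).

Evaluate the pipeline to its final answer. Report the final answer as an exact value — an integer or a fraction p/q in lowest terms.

39205

Part 1: 6*(-15)^4 - 9*(-15)^3 - 3*(-15)^2 - 8*(-15)^1 - 8 = (303750) + (30375) + (-675) + (120) + (-8) = 333562; answer 333562
Part 2: Y1 = 333562; w = 16; f(2) = 1*(17) + 3*(16) = 65; iterating: f(2)=65, f(3)=116, f(4)=311, f(5)=659, f(6)=1592, f(7)=3569, f(8)=8345, f(9)=19052, f(10)=44087, f(11)=101243; answer 101243
Part 3: Y2 = 101243; m = -6; remainder = value at the root: -5*(-6)^2 - 1*(-6)^1 + 4 = (-180) + (6) + (4) = -170; answer -170
Part 4: Y3 = -170; r = 33; T(3) = -1*(-10) - 3*(-35) + 3*(33) = 214; iterating: T(3)=214, T(4)=-289, T(5)=-383, T(6)=1892, T(7)=-1610, T(8)=-5215, T(9)=15721, T(10)=-4906, T(11)=-57902, T(12)=119783, T(13)=39205; answer 39205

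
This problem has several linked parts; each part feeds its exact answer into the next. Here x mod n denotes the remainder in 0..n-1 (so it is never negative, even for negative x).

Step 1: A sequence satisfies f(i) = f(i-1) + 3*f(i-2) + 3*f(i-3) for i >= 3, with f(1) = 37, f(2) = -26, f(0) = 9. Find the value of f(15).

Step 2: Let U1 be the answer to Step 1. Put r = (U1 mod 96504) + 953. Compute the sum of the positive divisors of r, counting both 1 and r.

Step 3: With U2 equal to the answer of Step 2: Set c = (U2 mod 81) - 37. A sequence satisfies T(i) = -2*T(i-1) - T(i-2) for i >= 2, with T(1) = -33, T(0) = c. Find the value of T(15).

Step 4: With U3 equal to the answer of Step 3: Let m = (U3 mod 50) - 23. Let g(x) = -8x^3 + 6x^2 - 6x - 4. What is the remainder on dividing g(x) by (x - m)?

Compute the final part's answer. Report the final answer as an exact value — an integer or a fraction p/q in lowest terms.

34396

Step 1: f(3) = 1*(-26) + 3*(37) + 3*(9) = 112; iterating: f(3)=112, f(4)=145, f(5)=403, f(6)=1174, f(7)=2818, f(8)=7549, f(9)=19525, f(10)=50626, f(11)=131848, f(12)=342301, f(13)=889723, f(14)=2312170, f(15)=6008242; answer 6008242
Step 2: U1 = 6008242; r = 25947; 25947 = 3^3 * 31^2; sigma = (1 + 3 + 9 + 27) * (1 + 31 + 961) = 40 * 993 = 39720; answer 39720
Step 3: U2 = 39720; c = -7; T(2) = -2*(-33) - 1*(-7) = 73; iterating: T(2)=73, T(3)=-113, T(4)=153, T(5)=-193, T(6)=233, T(7)=-273, T(8)=313, T(9)=-353, T(10)=393, T(11)=-433, T(12)=473, T(13)=-513, T(14)=553, T(15)=-593; answer -593
Step 4: U3 = -593; m = -16; remainder = value at the root: -8*(-16)^3 + 6*(-16)^2 - 6*(-16)^1 - 4 = (32768) + (1536) + (96) + (-4) = 34396; answer 34396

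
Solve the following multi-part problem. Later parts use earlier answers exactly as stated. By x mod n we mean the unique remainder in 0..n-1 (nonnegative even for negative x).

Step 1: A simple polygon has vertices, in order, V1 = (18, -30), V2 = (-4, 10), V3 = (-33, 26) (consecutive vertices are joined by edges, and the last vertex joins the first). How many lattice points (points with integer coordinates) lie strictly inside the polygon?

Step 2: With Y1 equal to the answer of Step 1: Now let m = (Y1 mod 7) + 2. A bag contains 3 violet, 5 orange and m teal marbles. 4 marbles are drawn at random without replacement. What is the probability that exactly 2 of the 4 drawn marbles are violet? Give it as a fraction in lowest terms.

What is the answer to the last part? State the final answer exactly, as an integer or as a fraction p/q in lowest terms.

15/91

Step 1: cross terms: (18*10 - -4*-30)=60, (-4*26 - -33*10)=226, (-33*-30 - 18*26)=522; twice the area = |808| = 808; area = 404; boundary points = 2 + 1 + 1 = 4; strictly interior points = area - boundary/2 + 1 = 403; answer 403
Step 2: Y1 = 403; m = 6; total draws C(14,4) = 1001; favorable C(3,2)*C(11,2) = 165; P = 15/91; answer 15/91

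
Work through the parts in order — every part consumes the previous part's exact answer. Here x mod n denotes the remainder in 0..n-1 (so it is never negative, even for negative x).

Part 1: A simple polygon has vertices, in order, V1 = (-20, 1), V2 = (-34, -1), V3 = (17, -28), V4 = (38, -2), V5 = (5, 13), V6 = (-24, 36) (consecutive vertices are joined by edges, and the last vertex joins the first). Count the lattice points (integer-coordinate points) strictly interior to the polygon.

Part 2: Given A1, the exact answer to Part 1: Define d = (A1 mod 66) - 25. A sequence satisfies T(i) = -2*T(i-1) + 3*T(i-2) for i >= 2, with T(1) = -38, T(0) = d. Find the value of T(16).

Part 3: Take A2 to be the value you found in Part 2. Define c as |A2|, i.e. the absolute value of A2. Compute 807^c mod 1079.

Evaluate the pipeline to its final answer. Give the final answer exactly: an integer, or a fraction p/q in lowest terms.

Part 1: cross terms: (-20*-1 - -34*1)=54, (-34*-28 - 17*-1)=969, (17*-2 - 38*-28)=1030, (38*13 - 5*-2)=504, (5*36 - -24*13)=492, (-24*1 - -20*36)=696; twice the area = |3745| = 3745; area = 3745/2; boundary points = 2 + 3 + 1 + 3 + 1 + 1 = 11; strictly interior points = area - boundary/2 + 1 = 1868; answer 1868
Part 2: A1 = 1868; d = -5; T(2) = -2*(-38) + 3*(-5) = 61; iterating: T(2)=61, T(3)=-236, T(4)=655, T(5)=-2018, T(6)=6001, T(7)=-18056, T(8)=54115, T(9)=-162398, T(10)=487141, T(11)=-1461476, T(12)=4384375, T(13)=-13153178, T(14)=39459481, T(15)=-118378496, T(16)=355135435; answer 355135435
Part 3: A2 = 355135435; c = 355135435; squarings mod 1079: 807^1=807, 807^2=612, 807^4=131, 807^8=976, 807^16=898, 807^32=391, 807^64=742, 807^128=274, 807^256=625, 807^512=27, 807^1024=729, 807^2048=573, 807^4096=313, 807^8192=859, 807^16384=924, 807^32768=287, 807^65536=365, 807^131072=508, 807^262144=183, 807^524288=40, 807^1048576=521, 807^2097152=612, 807^4194304=131, 807^8388608=976, 807^16777216=898, 807^33554432=391, 807^67108864=742, 807^134217728=274, 807^268435456=625; 807^355135435 = 807^1 * 807^2 * 807^8 * 807^64 * 807^128 * 807^256 * 807^512 * 807^1024 * 807^2048 * 807^8192 * 807^16384 * 807^32768 * 807^131072 * 807^524288 * 807^2097152 * 807^16777216 * 807^67108864 * 807^268435456 = 820 (mod 1079); answer 820

820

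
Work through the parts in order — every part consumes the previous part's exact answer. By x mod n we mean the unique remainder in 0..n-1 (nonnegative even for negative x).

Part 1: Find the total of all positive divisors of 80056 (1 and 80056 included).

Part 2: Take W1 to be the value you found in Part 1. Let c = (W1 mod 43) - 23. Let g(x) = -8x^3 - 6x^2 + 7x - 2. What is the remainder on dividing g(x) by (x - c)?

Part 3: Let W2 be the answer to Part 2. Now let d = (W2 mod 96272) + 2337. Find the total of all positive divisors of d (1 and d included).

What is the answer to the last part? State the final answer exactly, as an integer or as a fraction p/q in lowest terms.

40152

Part 1: 80056 = 2^3 * 10007; sigma = (1 + 2 + 4 + 8) * (1 + 10007) = 15 * 10008 = 150120; answer 150120
Part 2: W1 = 150120; c = -16; remainder = value at the root: -8*(-16)^3 - 6*(-16)^2 + 7*(-16)^1 - 2 = (32768) + (-1536) + (-112) + (-2) = 31118; answer 31118
Part 3: W2 = 31118; d = 33455; 33455 = 5 * 6691; sigma = (1 + 5) * (1 + 6691) = 6 * 6692 = 40152; answer 40152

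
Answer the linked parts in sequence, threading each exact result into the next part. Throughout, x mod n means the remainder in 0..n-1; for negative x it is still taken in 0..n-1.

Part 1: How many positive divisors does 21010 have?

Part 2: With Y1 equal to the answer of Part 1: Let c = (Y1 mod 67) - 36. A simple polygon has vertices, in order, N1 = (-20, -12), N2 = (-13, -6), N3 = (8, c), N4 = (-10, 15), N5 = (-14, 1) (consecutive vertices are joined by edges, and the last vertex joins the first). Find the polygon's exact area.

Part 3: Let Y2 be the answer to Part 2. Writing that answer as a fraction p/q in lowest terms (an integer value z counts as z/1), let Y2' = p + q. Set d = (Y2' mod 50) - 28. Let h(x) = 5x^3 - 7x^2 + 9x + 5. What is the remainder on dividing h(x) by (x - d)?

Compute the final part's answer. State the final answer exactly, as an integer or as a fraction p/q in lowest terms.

Part 1: 21010 = 2 * 5 * 11 * 191; number of divisors = (1+1) * (1+1) * (1+1) * (1+1) = 16; answer 16
Part 2: Y1 = 16; c = -20; cross terms: (-20*-6 - -13*-12)=-36, (-13*-20 - 8*-6)=308, (8*15 - -10*-20)=-80, (-10*1 - -14*15)=200, (-14*-12 - -20*1)=188; twice the area = |580| = 580; area = 290; answer 290
Part 3: Y2 = 290; threaded value p + q = 291; d = 13; remainder = value at the root: 5*(13)^3 - 7*(13)^2 + 9*(13)^1 + 5 = (10985) + (-1183) + (117) + (5) = 9924; answer 9924

9924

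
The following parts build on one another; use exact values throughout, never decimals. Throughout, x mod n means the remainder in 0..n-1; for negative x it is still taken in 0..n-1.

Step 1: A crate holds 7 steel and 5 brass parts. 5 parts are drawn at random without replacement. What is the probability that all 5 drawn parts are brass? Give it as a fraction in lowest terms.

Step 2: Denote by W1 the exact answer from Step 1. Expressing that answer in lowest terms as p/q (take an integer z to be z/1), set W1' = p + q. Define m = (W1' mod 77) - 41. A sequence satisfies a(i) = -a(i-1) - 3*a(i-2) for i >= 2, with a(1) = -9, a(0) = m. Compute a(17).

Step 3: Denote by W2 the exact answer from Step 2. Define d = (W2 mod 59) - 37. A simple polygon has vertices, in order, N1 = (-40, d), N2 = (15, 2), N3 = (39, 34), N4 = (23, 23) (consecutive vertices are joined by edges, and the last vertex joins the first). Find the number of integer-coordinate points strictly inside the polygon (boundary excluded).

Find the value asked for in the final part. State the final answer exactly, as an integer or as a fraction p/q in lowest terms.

Step 1: total draws C(12,5) = 792; favorable C(5,5) = 1; P = 1/792; answer 1/792
Step 2: W1 = 1/792; threaded value p + q = 793; m = -18; a(2) = -1*(-9) - 3*(-18) = 63; iterating: a(2)=63, a(3)=-36, a(4)=-153, a(5)=261, a(6)=198, a(7)=-981, a(8)=387, a(9)=2556, a(10)=-3717, a(11)=-3951, a(12)=15102, a(13)=-3249, a(14)=-42057, a(15)=51804, a(16)=74367, a(17)=-229779; answer -229779
Step 3: W2 = -229779; d = -11; cross terms: (-40*2 - 15*-11)=85, (15*34 - 39*2)=432, (39*23 - 23*34)=115, (23*-11 - -40*23)=667; twice the area = |1299| = 1299; area = 1299/2; boundary points = 1 + 8 + 1 + 1 = 11; strictly interior points = area - boundary/2 + 1 = 645; answer 645

645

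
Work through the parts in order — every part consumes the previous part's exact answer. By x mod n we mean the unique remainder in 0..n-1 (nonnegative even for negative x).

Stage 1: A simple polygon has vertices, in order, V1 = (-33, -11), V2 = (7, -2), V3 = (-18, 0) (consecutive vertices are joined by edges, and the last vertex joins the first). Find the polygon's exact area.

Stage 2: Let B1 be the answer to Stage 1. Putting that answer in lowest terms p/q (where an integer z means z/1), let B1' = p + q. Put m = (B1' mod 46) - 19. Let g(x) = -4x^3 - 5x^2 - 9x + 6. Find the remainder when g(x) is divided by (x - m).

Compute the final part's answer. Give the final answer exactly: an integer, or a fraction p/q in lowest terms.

Stage 1: cross terms: (-33*-2 - 7*-11)=143, (7*0 - -18*-2)=-36, (-18*-11 - -33*0)=198; twice the area = |305| = 305; area = 305/2; answer 305/2
Stage 2: B1 = 305/2; threaded value p + q = 307; m = 12; remainder = value at the root: -4*(12)^3 - 5*(12)^2 - 9*(12)^1 + 6 = (-6912) + (-720) + (-108) + (6) = -7734; answer -7734

-7734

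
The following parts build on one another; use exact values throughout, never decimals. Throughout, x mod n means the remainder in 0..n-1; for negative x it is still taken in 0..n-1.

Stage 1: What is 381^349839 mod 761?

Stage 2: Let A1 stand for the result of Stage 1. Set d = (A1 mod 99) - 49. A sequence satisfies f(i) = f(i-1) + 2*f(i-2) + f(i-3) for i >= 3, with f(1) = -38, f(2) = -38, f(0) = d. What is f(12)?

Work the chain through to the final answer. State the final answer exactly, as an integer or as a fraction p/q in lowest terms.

Stage 1: squarings mod 761: 381^1=381, 381^2=571, 381^4=333, 381^8=544, 381^16=668, 381^32=278, 381^64=423, 381^128=94, 381^256=465, 381^512=101, 381^1024=308, 381^2048=500, 381^4096=392, 381^8192=703, 381^16384=320, 381^32768=426, 381^65536=358, 381^131072=316, 381^262144=165; 381^349839 = 381^1 * 381^2 * 381^4 * 381^8 * 381^128 * 381^512 * 381^1024 * 381^4096 * 381^16384 * 381^65536 * 381^262144 = 751 (mod 761); answer 751
Stage 2: A1 = 751; d = 9; f(3) = 1*(-38) + 2*(-38) + 1*(9) = -105; iterating: f(3)=-105, f(4)=-219, f(5)=-467, f(6)=-1010, f(7)=-2163, f(8)=-4650, f(9)=-9986, f(10)=-21449, f(11)=-46071, f(12)=-98955; answer -98955

-98955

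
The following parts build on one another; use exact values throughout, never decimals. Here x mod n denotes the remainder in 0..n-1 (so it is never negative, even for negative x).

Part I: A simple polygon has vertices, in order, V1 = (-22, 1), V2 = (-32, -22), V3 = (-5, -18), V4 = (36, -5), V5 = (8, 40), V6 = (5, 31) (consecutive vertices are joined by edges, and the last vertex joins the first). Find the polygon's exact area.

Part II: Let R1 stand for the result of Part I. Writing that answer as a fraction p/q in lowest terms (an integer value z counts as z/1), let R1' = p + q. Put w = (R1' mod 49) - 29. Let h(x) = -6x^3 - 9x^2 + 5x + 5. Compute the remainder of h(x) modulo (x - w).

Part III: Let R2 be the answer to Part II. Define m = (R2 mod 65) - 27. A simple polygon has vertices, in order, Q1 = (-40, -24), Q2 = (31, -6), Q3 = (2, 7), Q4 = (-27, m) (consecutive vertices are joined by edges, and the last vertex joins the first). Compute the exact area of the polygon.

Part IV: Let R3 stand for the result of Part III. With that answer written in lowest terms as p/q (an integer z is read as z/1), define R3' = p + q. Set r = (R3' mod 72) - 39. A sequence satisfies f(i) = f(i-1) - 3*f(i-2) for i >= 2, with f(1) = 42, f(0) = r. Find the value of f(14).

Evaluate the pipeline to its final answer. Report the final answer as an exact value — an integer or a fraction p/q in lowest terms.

Part I: cross terms: (-22*-22 - -32*1)=516, (-32*-18 - -5*-22)=466, (-5*-5 - 36*-18)=673, (36*40 - 8*-5)=1480, (8*31 - 5*40)=48, (5*1 - -22*31)=687; twice the area = |3870| = 3870; area = 1935; answer 1935
Part II: R1 = 1935; threaded value p + q = 1936; w = -4; remainder = value at the root: -6*(-4)^3 - 9*(-4)^2 + 5*(-4)^1 + 5 = (384) + (-144) + (-20) + (5) = 225; answer 225
Part III: R2 = 225; m = 3; cross terms: (-40*-6 - 31*-24)=984, (31*7 - 2*-6)=229, (2*3 - -27*7)=195, (-27*-24 - -40*3)=768; twice the area = |2176| = 2176; area = 1088; answer 1088
Part IV: R3 = 1088; threaded value p + q = 1089; r = -30; f(2) = 1*(42) - 3*(-30) = 132; iterating: f(2)=132, f(3)=6, f(4)=-390, f(5)=-408, f(6)=762, f(7)=1986, f(8)=-300, f(9)=-6258, f(10)=-5358, f(11)=13416, f(12)=29490, f(13)=-10758, f(14)=-99228; answer -99228

-99228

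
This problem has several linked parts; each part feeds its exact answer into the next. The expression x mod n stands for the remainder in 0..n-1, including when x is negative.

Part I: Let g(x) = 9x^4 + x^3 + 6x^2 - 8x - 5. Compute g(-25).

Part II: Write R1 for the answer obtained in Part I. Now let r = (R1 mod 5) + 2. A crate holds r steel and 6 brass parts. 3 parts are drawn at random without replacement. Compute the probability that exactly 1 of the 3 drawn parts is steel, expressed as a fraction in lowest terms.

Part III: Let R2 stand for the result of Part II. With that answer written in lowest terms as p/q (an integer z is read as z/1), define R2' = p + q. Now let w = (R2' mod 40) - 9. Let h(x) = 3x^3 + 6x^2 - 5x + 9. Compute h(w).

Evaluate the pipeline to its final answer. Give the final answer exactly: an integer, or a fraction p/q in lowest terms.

-393

Part I: 9*(-25)^4 + 1*(-25)^3 + 6*(-25)^2 - 8*(-25)^1 - 5 = (3515625) + (-15625) + (3750) + (200) + (-5) = 3503945; answer 3503945
Part II: R1 = 3503945; r = 2; total draws C(8,3) = 56; favorable C(2,1)*C(6,2) = 30; P = 15/28; answer 15/28
Part III: R2 = 15/28; threaded value p + q = 43; w = -6; 3*(-6)^3 + 6*(-6)^2 - 5*(-6)^1 + 9 = (-648) + (216) + (30) + (9) = -393; answer -393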